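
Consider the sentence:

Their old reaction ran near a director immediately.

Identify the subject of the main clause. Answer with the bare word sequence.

The subject of the main clause is the NP immediately before the verb "ran": "their old reaction".

their old reaction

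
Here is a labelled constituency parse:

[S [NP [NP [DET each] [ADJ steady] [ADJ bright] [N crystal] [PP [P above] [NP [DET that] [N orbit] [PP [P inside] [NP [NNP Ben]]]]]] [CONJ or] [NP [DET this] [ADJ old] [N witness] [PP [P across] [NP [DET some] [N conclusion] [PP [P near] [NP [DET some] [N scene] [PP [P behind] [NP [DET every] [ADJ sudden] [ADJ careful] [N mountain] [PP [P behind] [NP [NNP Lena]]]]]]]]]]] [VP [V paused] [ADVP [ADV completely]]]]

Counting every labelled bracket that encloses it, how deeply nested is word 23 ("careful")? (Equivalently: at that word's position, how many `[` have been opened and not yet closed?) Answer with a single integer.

10

Path from the root down to the word: S → NP → NP → PP → NP → PP → NP → PP → NP → ADJ. That is 10 enclosing brackets.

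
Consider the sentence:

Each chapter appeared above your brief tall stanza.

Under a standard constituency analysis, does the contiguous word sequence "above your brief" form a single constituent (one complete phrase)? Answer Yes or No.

No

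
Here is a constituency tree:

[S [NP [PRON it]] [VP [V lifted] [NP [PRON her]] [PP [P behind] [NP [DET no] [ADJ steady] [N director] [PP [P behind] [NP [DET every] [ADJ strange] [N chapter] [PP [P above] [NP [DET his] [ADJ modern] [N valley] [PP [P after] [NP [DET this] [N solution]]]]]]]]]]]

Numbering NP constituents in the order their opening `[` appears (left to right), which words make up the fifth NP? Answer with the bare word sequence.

his modern valley after this solution

Opening `[NP` markers occur at word positions 1, 3, 5, 9, 13, 17; the fifth of these opens the constituent [NP his modern valley after this solution].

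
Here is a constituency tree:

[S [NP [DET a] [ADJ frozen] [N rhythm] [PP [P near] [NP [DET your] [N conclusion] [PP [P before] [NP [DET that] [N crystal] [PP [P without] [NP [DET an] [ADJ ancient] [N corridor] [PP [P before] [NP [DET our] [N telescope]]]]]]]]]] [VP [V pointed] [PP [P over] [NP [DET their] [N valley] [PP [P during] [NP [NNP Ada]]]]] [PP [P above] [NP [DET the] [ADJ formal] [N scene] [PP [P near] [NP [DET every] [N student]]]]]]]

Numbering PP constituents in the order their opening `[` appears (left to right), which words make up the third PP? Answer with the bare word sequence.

The PP opening brackets appear, in order, over: "near your conclusion before that crystal without an ancient corridor before our telescope"; "before that crystal without an ancient corridor before our telescope"; "without an ancient corridor before our telescope"; "before our telescope"; "over their valley during Ada"; "during Ada"; "above the formal scene near every student"; "near every student". The third one spans "without an ancient corridor before our telescope".

without an ancient corridor before our telescope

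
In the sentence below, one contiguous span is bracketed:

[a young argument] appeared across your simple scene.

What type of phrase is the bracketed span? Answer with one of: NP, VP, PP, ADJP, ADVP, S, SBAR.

The bracketed span "a young argument" is headed by "argument", making it a noun phrase (NP).

NP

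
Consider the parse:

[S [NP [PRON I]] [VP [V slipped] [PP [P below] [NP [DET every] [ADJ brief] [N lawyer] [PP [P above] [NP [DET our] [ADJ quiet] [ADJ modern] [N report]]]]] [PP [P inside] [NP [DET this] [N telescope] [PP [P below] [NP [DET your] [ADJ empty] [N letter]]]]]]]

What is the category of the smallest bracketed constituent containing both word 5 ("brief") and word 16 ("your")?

VP

Word 5 lies under S → VP → PP → NP → ADJ; word 16 lies under S → VP → PP → NP → PP → NP → DET. The lowest shared node is the VP.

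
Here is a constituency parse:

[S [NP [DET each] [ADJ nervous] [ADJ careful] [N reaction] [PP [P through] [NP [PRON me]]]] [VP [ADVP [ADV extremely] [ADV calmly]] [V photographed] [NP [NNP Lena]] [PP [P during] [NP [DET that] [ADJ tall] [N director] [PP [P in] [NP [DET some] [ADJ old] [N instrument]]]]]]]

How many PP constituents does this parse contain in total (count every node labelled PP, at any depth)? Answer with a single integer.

3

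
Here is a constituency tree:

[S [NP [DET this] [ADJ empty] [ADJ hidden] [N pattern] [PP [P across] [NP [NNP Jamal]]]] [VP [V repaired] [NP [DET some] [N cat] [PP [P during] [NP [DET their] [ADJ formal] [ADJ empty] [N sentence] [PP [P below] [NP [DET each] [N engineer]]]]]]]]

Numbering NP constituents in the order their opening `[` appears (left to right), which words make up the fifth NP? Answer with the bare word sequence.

In left-to-right order the NP constituents are "this empty hidden pattern across Jamal"; "Jamal"; "some cat during their formal empty sentence below each engineer"; "their formal empty sentence below each engineer"; "each engineer". Number 5 is "each engineer".

each engineer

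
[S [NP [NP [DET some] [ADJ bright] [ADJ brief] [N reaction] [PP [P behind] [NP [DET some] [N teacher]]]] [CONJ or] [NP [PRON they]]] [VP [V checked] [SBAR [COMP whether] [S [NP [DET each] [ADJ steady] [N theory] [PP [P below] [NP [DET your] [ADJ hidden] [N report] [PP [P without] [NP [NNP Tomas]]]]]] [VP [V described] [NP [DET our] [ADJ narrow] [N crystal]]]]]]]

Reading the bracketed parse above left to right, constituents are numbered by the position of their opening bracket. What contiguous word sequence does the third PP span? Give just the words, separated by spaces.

without Tomas

In left-to-right order the PP constituents are "behind some teacher"; "below your hidden report without Tomas"; "without Tomas". Number 3 is "without Tomas".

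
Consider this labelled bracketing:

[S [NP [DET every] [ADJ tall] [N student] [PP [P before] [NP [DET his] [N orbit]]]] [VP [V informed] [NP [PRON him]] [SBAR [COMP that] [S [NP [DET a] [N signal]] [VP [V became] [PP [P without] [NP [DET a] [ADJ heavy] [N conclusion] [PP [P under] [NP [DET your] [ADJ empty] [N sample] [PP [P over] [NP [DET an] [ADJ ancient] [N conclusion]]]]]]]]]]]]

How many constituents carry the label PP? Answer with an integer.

4

Scanning left to right, an opening `[PP` appears at word positions 4, 13, 17, 21 — 4 in total.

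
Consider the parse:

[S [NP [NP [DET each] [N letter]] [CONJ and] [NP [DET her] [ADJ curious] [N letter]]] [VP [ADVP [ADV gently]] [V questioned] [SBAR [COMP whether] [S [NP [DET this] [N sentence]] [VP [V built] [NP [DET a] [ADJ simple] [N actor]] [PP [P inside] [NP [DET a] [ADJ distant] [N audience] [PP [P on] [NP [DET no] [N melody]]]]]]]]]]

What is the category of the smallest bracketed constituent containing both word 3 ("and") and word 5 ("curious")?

Both words fall inside [NP each letter and her curious letter] (words 1–6), and no smaller constituent contains them both. Label: NP.

NP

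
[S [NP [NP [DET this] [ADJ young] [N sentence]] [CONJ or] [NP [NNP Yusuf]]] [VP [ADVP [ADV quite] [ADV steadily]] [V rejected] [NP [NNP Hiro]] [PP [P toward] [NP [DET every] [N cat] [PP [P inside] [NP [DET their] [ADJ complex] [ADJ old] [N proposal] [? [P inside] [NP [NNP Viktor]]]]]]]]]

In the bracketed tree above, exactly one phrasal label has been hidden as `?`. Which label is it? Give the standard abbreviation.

A constituent whose immediate children are P 'inside', NP is a prepositional phrase: PP.

PP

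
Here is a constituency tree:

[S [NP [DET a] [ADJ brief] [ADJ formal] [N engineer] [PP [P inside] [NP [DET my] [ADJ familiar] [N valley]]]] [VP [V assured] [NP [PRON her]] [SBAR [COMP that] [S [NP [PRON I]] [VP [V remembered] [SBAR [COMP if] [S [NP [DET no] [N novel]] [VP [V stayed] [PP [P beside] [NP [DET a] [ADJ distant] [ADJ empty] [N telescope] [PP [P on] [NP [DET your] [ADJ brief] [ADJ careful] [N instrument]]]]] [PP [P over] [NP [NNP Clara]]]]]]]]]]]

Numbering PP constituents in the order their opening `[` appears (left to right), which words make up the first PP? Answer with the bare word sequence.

Opening `[PP` markers occur at word positions 5, 18, 23, 28; the first of these opens the constituent [PP inside my familiar valley].

inside my familiar valley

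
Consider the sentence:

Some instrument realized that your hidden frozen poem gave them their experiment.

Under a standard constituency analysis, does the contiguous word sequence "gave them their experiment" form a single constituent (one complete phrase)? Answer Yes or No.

Yes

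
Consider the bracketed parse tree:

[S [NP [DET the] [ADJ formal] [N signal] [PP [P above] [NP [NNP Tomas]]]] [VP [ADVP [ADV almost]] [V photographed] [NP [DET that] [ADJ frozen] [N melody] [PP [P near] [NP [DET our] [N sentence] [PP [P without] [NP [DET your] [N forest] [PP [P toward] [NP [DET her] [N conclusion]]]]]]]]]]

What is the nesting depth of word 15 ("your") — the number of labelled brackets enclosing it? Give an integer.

8

Path from the root down to the word: S → VP → NP → PP → NP → PP → NP → DET. That is 8 enclosing brackets.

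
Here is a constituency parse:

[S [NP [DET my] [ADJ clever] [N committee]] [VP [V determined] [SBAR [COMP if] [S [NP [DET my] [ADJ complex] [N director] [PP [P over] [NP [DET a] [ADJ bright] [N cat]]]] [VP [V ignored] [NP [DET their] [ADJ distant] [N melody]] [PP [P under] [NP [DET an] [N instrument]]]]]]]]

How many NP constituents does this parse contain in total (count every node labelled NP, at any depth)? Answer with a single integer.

5

The NP constituents are: [NP my clever committee]; [NP my complex director over a bright cat]; [NP a bright cat]; [NP their distant melody]; [NP an instrument]. Total: 5.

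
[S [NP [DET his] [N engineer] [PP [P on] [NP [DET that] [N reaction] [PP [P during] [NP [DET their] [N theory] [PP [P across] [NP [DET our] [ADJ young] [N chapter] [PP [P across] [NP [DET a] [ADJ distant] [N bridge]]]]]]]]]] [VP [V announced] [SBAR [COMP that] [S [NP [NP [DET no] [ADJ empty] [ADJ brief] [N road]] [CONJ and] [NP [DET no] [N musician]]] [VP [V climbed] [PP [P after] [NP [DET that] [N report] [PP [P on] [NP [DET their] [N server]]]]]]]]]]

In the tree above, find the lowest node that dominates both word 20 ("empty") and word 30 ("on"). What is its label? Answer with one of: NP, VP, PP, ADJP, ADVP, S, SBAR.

Both words fall inside [S no empty brief road and no musician climbed after that report on their server] (words 19–32), and no smaller constituent contains them both. Label: S.

S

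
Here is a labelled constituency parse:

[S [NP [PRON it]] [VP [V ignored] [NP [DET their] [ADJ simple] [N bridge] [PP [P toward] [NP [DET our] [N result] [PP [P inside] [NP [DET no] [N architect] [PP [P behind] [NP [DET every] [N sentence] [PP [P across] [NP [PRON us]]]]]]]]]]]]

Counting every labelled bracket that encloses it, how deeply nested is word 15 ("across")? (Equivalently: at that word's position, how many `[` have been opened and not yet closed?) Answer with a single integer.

Path from the root down to the word: S → VP → NP → PP → NP → PP → NP → PP → NP → PP → P. That is 11 enclosing brackets.

11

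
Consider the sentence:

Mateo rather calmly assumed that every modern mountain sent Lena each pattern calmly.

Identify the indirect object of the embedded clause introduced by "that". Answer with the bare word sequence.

Within the embedded clause introduced by "that", the indirect object of "sent" is "Lena".

Lena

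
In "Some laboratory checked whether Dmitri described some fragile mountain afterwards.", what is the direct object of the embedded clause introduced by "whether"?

some fragile mountain

The verb of the embedded clause introduced by "whether" is "described"; its direct object is the NP "some fragile mountain".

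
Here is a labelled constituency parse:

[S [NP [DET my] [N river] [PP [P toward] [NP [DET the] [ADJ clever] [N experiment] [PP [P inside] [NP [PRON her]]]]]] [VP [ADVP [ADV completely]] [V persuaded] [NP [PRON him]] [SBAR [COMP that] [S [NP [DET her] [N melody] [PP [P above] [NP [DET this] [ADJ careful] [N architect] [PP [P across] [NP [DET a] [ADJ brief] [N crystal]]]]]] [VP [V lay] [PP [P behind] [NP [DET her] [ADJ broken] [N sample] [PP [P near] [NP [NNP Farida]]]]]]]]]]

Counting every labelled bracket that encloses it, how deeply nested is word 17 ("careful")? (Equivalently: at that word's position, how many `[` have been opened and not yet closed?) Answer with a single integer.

Counting open brackets not yet closed at "careful": [S [VP [SBAR [S [NP [PP [NP [ADJ = 8.

8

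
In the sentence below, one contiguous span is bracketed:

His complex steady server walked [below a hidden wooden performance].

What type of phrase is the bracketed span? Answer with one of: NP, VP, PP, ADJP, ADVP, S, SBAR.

"below" is the head of the bracketed span, so the span is a prepositional phrase: PP.

PP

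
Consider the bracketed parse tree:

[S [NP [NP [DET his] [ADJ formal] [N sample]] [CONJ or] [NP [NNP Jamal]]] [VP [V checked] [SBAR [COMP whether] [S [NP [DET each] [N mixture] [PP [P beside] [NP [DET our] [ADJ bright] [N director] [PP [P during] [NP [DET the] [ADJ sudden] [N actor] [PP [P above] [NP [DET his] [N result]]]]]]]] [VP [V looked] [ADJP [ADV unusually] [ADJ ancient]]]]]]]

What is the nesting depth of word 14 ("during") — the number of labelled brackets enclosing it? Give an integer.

9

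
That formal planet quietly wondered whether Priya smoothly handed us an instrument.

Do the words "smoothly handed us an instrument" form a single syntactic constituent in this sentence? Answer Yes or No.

"smoothly handed us an instrument" is exactly the verb phrase [VP smoothly handed us an instrument], a complete constituent.

Yes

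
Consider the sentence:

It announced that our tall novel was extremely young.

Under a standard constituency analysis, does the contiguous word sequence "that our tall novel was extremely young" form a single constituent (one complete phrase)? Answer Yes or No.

Yes

These words form the whole subordinate clause headed by "that", so yes — one constituent.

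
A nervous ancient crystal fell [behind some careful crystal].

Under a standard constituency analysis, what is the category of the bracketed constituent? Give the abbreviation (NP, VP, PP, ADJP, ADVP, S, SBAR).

PP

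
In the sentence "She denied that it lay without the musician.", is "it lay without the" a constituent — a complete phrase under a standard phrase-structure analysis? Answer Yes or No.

"it" belongs to the noun phrase "it" while "the" belongs to the verb phrase "lay without the musician"; a span that runs across that boundary is not a single phrase.

No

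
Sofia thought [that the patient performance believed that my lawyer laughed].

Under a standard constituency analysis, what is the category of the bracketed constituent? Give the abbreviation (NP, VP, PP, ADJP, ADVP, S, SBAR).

The bracketed span "that the patient performance believed that my lawyer laughed" is headed by "that", making it a subordinate clause (SBAR).

SBAR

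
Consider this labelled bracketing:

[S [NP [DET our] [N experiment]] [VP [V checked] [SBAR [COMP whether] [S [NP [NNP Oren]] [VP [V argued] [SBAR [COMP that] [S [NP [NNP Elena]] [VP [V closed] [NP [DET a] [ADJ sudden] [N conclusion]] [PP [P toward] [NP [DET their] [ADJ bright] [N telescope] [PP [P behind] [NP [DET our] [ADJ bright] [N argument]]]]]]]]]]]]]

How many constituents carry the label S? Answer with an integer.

3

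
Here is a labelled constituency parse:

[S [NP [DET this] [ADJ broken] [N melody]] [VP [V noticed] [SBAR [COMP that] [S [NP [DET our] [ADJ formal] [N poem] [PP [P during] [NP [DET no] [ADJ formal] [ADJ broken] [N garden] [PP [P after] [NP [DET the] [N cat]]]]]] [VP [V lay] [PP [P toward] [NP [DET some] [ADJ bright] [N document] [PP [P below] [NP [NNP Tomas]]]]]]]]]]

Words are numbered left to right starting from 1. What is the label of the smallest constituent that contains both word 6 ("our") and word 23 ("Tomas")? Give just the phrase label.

S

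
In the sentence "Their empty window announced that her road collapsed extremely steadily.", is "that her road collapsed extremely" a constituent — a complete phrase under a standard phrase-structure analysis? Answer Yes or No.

The sequence begins inside the complementizer "that" and ends inside the clause "her road collapsed extremely steadily"; it crosses a phrase boundary, so no single node in the tree spans exactly those words.

No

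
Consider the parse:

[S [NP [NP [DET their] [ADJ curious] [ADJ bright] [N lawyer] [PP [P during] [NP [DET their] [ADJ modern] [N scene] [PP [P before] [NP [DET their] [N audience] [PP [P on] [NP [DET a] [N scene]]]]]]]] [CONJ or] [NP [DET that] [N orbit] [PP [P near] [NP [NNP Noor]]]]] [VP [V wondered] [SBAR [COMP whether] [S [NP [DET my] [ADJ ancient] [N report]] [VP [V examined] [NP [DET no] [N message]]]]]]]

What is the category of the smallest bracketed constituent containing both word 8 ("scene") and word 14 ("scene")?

NP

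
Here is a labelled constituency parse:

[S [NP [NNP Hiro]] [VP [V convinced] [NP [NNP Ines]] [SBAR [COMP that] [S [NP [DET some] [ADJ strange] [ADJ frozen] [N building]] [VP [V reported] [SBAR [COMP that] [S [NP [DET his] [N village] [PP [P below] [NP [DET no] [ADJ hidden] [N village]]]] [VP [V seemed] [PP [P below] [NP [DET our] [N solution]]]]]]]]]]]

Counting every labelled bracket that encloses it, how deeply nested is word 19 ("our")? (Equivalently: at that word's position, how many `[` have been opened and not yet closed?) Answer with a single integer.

Counting open brackets not yet closed at "our": [S [VP [SBAR [S [VP [SBAR [S [VP [PP [NP [DET = 11.

11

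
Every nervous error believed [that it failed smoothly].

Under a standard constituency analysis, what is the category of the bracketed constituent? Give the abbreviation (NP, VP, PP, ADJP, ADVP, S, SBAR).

"that" is the head of the bracketed span, so the span is a subordinate clause: SBAR.

SBAR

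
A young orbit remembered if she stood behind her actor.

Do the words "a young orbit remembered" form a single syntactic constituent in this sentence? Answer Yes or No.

No

The smallest constituent containing the whole sequence is the clause [S a young orbit remembered if she stood behind her actor], but the sequence is only part of it — it straddles the boundary between noun phrase "a young orbit" and verb phrase "remembered if she stood behind her actor".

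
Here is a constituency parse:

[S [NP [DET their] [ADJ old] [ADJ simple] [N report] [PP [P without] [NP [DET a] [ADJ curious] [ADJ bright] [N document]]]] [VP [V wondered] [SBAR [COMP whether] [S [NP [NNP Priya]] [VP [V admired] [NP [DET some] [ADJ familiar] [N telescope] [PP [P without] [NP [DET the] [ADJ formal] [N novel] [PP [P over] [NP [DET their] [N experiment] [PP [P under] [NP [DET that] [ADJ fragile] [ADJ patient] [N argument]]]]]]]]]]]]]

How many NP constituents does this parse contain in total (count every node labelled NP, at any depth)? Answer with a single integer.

7

Listing each NP by its span: [NP their old simple report without a curious bright document]; [NP a curious bright document]; [NP Priya]; [NP some familiar telescope without the formal novel over their experiment under that fragile patient argument]; [NP the formal novel over their experiment under that fragile patient argument]; [NP their experiment under that fragile patient argument] … — that makes 7.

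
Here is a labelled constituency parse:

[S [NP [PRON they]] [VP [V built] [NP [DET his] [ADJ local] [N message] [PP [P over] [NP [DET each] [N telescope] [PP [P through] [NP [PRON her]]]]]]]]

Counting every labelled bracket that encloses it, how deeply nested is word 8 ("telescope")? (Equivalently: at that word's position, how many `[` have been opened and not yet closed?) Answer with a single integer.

Counting open brackets not yet closed at "telescope": [S [VP [NP [PP [NP [N = 6.

6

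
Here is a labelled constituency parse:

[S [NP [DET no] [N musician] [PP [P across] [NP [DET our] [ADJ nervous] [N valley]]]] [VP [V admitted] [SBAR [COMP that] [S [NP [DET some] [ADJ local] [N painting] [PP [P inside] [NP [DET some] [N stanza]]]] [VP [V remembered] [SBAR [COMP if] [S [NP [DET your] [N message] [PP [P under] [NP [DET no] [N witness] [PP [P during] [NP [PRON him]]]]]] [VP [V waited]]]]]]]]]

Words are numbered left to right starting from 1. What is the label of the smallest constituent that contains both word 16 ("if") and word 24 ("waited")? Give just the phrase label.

Word 16 lies under S → VP → SBAR → S → VP → SBAR → COMP; word 24 lies under S → VP → SBAR → S → VP → SBAR → S → VP → V. The lowest shared node is the SBAR.

SBAR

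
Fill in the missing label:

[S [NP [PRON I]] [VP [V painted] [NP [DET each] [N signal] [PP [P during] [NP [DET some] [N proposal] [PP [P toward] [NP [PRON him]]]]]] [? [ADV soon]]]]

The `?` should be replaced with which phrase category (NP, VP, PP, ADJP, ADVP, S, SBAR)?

ADVP

The `?` node immediately contains: ADV 'soon'. That is the internal structure of an adverb phrase, so the label is ADVP.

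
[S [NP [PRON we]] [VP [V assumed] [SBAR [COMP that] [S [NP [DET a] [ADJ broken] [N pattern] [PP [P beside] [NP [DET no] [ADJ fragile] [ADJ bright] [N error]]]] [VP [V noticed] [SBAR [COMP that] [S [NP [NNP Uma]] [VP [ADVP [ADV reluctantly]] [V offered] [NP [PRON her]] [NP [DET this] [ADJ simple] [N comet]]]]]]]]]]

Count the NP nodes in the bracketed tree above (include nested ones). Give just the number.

6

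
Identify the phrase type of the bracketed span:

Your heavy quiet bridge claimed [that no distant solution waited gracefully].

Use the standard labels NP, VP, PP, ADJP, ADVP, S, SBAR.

SBAR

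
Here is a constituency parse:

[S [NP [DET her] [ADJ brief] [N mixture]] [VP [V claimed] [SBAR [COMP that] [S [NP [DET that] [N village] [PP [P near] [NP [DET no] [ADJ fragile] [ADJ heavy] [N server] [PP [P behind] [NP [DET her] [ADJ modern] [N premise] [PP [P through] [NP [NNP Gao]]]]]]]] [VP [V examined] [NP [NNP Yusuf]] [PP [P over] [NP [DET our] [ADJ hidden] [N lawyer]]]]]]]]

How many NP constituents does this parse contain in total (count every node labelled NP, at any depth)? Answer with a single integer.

7

The NP constituents are: [NP her brief mixture]; [NP that village near no fragile heavy server behind her modern premise through Gao]; [NP no fragile heavy server behind her modern premise through Gao]; [NP her modern premise through Gao]; [NP Gao]; [NP Yusuf] …. Total: 7.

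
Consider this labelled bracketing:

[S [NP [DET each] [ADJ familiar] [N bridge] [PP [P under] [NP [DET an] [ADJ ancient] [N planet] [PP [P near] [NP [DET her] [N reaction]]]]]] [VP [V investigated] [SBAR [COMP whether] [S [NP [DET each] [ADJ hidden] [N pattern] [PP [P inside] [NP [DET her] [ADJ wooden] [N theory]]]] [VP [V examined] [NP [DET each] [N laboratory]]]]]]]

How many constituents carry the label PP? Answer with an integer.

3

The PP constituents are: [PP under an ancient planet near her reaction]; [PP near her reaction]; [PP inside her wooden theory]. Total: 3.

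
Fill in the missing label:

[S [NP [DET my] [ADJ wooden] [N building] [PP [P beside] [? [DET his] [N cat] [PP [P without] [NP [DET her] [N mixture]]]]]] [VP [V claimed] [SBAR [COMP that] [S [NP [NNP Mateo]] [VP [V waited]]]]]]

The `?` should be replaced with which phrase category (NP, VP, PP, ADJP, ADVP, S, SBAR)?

NP

The `?` node immediately contains: DET 'his', N 'cat', PP. That is the internal structure of a noun phrase, so the label is NP.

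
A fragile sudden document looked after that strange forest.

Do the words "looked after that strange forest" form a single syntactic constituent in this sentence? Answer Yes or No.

Yes

"looked after that strange forest" is exactly the verb phrase [VP looked after that strange forest], a complete constituent.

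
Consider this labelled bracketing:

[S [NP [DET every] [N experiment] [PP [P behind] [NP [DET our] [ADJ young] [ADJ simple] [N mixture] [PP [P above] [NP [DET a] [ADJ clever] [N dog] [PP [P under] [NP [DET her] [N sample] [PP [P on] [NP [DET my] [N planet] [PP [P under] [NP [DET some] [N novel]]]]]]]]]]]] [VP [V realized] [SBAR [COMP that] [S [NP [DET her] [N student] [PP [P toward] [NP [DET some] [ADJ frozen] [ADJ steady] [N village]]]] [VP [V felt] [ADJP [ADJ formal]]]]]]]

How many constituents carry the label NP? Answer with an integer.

8

Scanning left to right, an opening `[NP` appears at word positions 1, 4, 9, 13, 16, 19, 23, 26 — 8 in total.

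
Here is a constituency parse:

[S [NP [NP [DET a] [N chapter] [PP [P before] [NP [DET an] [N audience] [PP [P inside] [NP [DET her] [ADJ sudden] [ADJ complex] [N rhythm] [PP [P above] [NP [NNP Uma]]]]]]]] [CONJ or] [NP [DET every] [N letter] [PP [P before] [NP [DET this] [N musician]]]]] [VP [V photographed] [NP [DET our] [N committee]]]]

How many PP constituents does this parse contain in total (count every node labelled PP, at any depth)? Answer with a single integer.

The PP constituents are: [PP before an audience inside her sudden complex rhythm above Uma]; [PP inside her sudden complex rhythm above Uma]; [PP above Uma]; [PP before this musician]. Total: 4.

4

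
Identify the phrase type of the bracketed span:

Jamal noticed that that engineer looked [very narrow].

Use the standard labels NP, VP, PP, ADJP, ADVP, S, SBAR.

The span is built around the adjective "narrow" — an adjective phrase (ADJP).

ADJP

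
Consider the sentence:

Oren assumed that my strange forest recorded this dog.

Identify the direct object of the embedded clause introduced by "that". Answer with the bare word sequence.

this dog

Within the embedded clause introduced by "that", the direct object of "recorded" is "this dog".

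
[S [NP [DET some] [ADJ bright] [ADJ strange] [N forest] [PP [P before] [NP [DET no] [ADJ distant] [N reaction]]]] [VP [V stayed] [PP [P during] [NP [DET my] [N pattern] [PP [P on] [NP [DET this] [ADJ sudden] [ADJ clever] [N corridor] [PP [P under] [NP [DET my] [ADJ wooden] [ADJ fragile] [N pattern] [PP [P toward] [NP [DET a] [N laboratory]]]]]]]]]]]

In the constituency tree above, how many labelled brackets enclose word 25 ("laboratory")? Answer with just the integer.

11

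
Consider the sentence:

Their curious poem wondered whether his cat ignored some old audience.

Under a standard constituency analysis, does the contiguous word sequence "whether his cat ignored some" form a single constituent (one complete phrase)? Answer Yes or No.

No

The smallest constituent containing the whole sequence is the subordinate clause [SBAR whether his cat ignored some old audience], but the sequence is only part of it — it straddles the boundary between complementizer "whether" and clause "his cat ignored some old audience".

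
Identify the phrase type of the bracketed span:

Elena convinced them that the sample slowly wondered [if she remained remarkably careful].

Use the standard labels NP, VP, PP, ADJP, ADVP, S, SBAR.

SBAR

"if" is the head of the bracketed span, so the span is a subordinate clause: SBAR.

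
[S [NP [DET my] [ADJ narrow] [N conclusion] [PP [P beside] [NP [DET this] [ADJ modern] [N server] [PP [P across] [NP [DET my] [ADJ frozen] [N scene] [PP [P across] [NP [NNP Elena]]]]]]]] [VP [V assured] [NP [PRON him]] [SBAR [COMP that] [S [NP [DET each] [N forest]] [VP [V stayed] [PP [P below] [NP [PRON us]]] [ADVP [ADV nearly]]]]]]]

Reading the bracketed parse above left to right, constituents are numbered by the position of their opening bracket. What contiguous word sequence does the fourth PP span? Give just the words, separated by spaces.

The PP opening brackets appear, in order, over: "beside this modern server across my frozen scene across Elena"; "across my frozen scene across Elena"; "across Elena"; "below us". The fourth one spans "below us".

below us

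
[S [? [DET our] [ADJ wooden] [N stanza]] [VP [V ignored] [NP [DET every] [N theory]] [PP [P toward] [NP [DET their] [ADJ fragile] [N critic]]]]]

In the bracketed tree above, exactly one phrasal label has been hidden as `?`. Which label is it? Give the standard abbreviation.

NP

A constituent whose immediate children are DET 'our', ADJ 'wooden', N 'stanza' is a noun phrase: NP.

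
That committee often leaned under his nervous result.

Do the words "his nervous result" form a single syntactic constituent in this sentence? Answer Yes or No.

"his nervous result" is exactly the noun phrase [NP his nervous result], a complete constituent.

Yes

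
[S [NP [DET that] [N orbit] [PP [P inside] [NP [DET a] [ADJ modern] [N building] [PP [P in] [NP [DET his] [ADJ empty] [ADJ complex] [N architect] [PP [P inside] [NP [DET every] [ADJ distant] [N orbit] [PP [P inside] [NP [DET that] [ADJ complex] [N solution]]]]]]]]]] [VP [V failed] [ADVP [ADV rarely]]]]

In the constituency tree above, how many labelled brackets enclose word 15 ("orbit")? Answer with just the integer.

9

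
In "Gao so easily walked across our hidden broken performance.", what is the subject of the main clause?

Gao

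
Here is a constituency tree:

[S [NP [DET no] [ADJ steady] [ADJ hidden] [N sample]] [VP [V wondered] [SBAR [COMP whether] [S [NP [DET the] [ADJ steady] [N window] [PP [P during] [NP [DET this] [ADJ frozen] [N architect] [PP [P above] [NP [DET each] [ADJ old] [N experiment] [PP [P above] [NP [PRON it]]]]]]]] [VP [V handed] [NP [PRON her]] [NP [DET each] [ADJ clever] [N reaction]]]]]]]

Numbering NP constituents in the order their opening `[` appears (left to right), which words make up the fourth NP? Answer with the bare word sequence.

Opening `[NP` markers occur at word positions 1, 7, 11, 15, 19, 21, 22; the fourth of these opens the constituent [NP each old experiment above it].

each old experiment above it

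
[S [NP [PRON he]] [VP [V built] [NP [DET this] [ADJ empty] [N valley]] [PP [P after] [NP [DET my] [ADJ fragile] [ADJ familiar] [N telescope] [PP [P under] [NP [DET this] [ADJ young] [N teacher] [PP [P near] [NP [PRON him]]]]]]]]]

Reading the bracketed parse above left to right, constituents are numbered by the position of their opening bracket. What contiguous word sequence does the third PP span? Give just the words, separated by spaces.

The PP opening brackets appear, in order, over: "after my fragile familiar telescope under this young teacher near him"; "under this young teacher near him"; "near him". The third one spans "near him".

near him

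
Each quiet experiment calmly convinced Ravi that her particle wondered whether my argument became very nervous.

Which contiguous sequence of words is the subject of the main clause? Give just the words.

each quiet experiment

"each quiet experiment" is the NP that combines with the VP headed by "convinced" to form the main clause — the subject.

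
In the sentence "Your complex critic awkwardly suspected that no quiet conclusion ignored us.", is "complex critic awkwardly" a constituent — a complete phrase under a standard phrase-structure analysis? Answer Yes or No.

No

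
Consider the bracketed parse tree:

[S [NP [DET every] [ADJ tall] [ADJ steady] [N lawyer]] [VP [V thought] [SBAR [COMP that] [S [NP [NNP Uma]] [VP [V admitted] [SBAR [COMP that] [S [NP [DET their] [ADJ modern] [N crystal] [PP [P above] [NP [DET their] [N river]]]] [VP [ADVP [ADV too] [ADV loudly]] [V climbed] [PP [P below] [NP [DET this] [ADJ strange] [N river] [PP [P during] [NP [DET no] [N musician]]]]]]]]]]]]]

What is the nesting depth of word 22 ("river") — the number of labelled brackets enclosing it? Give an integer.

11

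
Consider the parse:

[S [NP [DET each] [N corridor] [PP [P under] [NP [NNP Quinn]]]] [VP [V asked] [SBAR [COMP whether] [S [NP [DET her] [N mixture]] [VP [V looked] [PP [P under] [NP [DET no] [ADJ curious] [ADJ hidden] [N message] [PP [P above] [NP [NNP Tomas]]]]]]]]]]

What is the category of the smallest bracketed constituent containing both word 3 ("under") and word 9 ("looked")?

S

Both words fall inside [S each corridor under Quinn asked whether her mixture looked under no curious hidden message above Tomas] (words 1–16), and no smaller constituent contains them both. Label: S.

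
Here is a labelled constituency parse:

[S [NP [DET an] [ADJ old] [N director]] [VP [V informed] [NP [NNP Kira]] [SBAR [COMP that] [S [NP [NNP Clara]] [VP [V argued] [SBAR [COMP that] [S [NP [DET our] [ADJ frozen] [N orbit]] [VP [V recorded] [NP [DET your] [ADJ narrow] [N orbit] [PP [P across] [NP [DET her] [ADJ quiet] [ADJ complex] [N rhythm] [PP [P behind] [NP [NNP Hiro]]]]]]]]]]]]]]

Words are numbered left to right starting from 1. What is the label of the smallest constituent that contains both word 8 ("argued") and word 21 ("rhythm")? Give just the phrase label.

Word 8 lies under S → VP → SBAR → S → VP → V; word 21 lies under S → VP → SBAR → S → VP → SBAR → S → VP → NP → PP → NP → N. The lowest shared node is the VP.

VP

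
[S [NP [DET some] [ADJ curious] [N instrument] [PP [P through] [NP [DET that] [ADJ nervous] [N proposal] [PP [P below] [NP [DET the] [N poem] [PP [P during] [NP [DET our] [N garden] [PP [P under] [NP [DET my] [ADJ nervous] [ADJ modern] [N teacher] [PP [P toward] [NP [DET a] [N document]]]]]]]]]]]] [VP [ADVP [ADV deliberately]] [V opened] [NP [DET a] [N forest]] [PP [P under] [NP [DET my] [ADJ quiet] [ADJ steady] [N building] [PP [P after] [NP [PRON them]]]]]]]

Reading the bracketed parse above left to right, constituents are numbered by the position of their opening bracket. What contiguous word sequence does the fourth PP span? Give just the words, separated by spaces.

under my nervous modern teacher toward a document

Opening `[PP` markers occur at word positions 4, 8, 11, 14, 19, 26, 31; the fourth of these opens the constituent [PP under my nervous modern teacher toward a document].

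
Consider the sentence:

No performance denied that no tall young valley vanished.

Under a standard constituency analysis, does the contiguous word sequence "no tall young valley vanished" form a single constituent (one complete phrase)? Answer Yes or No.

Yes

The sequence corresponds to a single S node — the clause "no tall young valley vanished".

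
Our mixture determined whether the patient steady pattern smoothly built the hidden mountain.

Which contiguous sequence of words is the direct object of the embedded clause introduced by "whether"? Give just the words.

the hidden mountain

Within the embedded clause introduced by "whether", the direct object of "built" is "the hidden mountain".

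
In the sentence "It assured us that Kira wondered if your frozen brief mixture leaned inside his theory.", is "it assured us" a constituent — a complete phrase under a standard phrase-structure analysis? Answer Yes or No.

The sequence begins inside the noun phrase "it" and ends inside the verb phrase "assured us that Kira wondered if your frozen brief mixture leaned inside his theory"; it crosses a phrase boundary, so no single node in the tree spans exactly those words.

No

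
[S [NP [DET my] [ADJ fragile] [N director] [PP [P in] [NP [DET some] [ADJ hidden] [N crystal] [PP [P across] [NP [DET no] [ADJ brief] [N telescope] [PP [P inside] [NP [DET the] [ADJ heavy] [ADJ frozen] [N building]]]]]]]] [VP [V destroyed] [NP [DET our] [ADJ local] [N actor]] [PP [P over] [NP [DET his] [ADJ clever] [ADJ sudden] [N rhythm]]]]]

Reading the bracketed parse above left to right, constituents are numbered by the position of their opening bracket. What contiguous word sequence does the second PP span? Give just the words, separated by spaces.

across no brief telescope inside the heavy frozen building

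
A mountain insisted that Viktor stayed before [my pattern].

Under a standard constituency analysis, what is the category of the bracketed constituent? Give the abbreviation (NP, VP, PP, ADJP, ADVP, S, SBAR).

The bracketed span "my pattern" is headed by "pattern", making it a noun phrase (NP).

NP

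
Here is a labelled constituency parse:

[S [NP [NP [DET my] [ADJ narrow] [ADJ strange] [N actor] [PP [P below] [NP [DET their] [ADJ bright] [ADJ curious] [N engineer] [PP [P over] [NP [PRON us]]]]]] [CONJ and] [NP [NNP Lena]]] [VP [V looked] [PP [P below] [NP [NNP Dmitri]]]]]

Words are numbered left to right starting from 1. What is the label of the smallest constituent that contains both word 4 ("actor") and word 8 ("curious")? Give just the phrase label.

NP

Both words fall inside [NP my narrow strange actor below their bright curious engineer over us] (words 1–11), and no smaller constituent contains them both. Label: NP.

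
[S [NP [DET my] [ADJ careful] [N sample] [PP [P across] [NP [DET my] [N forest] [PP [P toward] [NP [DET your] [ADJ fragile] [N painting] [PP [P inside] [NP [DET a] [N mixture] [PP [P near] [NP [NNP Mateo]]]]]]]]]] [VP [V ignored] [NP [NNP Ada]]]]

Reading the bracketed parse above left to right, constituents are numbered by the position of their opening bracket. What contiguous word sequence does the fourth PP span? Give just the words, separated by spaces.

near Mateo

The PP opening brackets appear, in order, over: "across my forest toward your fragile painting inside a mixture near Mateo"; "toward your fragile painting inside a mixture near Mateo"; "inside a mixture near Mateo"; "near Mateo". The fourth one spans "near Mateo".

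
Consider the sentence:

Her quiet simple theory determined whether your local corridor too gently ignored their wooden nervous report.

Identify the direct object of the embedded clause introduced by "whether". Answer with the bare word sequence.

their wooden nervous report

Within the embedded clause introduced by "whether", the direct object of "ignored" is "their wooden nervous report".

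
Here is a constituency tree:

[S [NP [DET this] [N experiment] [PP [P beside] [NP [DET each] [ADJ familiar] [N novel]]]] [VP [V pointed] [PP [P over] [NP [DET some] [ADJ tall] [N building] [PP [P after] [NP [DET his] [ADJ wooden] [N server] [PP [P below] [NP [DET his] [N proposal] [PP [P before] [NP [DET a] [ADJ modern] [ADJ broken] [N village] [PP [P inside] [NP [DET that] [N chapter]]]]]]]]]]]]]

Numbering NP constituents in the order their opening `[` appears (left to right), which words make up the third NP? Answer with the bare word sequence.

some tall building after his wooden server below his proposal before a modern broken village inside that chapter

In left-to-right order the NP constituents are "this experiment beside each familiar novel"; "each familiar novel"; "some tall building after his wooden server below his proposal before a modern broken village inside that chapter"; "his wooden server below his proposal before a modern broken village inside that chapter"; "his proposal before a modern broken village inside that chapter"; "a modern broken village inside that chapter"; "that chapter". Number 3 is "some tall building after his wooden server below his proposal before a modern broken village inside that chapter".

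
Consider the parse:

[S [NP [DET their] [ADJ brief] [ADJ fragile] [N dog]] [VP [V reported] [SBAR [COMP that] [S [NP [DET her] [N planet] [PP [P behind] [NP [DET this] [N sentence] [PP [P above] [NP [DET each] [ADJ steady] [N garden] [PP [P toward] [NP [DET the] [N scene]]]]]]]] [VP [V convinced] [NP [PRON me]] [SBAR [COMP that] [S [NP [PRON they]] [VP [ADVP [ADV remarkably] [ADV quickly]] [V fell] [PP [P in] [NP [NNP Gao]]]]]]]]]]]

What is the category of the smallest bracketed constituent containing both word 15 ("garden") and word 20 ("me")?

The smallest bracket enclosing both words is [S her planet behind this sentence above each steady garden toward the scene convinced me that they remarkably quickly fell in Gao], so the label is S.

S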